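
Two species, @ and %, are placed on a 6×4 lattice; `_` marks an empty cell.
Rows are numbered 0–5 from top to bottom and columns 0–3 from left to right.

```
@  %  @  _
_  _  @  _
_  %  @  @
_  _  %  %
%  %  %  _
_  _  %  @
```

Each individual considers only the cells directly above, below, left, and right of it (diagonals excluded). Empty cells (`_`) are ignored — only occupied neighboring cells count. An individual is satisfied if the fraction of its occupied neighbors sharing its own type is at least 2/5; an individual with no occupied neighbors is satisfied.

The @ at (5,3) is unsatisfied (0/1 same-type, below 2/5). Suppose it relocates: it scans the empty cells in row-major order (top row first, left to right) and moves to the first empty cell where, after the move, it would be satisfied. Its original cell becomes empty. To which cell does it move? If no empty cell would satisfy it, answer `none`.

Vacating (5,3). Empty cells in order:
  (0,3): 1/1 same-type → satisfied — stop here.

(0,3)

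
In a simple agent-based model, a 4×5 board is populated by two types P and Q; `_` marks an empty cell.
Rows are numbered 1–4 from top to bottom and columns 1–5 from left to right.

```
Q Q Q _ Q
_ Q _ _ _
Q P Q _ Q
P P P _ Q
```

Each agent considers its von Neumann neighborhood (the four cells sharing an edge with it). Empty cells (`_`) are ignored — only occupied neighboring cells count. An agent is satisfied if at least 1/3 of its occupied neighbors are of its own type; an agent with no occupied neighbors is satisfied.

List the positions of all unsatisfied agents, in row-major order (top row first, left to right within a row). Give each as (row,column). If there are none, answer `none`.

(3,1), (3,2), (3,3)

Row 1: (1,1)Q 1/1 ok · (1,2)Q 3/3 ok · (1,3)Q 1/1 ok · (1,5)Q 0/0 ok
Row 2: (2,2)Q 1/2 ok
Row 3: (3,1)Q 0/2 unhappy · (3,2)P 1/4 unhappy · (3,3)Q 0/2 unhappy · (3,5)Q 1/1 ok
Row 4: (4,1)P 1/2 ok · (4,2)P 3/3 ok · (4,3)P 1/2 ok · (4,5)Q 1/1 ok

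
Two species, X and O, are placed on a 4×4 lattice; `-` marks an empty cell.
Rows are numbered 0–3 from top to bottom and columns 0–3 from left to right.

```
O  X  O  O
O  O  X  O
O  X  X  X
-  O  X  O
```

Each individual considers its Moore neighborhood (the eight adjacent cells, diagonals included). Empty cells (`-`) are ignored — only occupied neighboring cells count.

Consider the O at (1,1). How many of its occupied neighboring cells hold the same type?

Occupied neighbors of (1,1): (0,0)=O, (0,1)=X, (0,2)=O, (1,0)=O, (1,2)=X, (2,0)=O, (2,1)=X, (2,2)=X.
Same type (O): 4 of 8.

4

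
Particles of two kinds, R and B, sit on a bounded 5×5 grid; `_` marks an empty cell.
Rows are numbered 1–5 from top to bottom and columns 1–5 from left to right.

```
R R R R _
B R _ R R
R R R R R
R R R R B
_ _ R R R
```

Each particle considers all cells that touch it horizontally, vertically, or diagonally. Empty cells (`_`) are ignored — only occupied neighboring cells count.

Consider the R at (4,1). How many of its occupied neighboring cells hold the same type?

3

Occupied neighbors of (4,1): (3,1)=R, (3,2)=R, (4,2)=R.
Same type (R): 3 of 3.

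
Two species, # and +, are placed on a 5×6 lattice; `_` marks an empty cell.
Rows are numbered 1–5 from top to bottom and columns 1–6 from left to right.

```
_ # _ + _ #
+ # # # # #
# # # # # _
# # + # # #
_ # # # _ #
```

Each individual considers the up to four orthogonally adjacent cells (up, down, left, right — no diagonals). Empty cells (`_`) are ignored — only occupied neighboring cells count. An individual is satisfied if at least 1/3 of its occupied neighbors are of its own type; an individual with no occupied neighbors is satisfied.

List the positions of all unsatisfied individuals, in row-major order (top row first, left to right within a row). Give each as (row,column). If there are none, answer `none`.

(1,4), (2,1), (4,3)

Row 1: (1,2)# 1/1 satisfied · (1,4)+ 0/1 not · (1,6)# 1/1 satisfied
Row 2: (2,1)+ 0/2 not · (2,2)# 3/4 satisfied · (2,3)# 3/3 satisfied · (2,4)# 3/4 satisfied · (2,5)# 3/3 satisfied · (2,6)# 2/2 satisfied
Row 3: (3,1)# 2/3 satisfied · (3,2)# 4/4 satisfied · (3,3)# 3/4 satisfied · (3,4)# 4/4 satisfied · (3,5)# 3/3 satisfied
Row 4: (4,1)# 2/2 satisfied · (4,2)# 3/4 satisfied · (4,3)+ 0/4 not · (4,4)# 3/4 satisfied · (4,5)# 3/3 satisfied · (4,6)# 2/2 satisfied
Row 5: (5,2)# 2/2 satisfied · (5,3)# 2/3 satisfied · (5,4)# 2/2 satisfied · (5,6)# 1/1 satisfied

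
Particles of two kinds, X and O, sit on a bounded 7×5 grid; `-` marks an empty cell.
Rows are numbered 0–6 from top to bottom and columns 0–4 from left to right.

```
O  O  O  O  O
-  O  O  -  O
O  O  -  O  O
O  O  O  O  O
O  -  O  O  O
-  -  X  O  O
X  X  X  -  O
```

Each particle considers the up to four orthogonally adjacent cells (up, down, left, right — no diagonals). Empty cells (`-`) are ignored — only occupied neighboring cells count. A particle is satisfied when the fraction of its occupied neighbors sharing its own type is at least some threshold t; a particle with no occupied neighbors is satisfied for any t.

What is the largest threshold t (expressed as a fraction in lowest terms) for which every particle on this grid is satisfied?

1/3

(0,0)O 1/1
(0,1)O 3/3
(0,2)O 3/3
(0,3)O 2/2
(0,4)O 2/2
(1,1)O 3/3
(1,2)O 2/2
(1,4)O 2/2
(2,0)O 2/2
(2,1)O 3/3
(2,3)O 2/2
(2,4)O 3/3
(3,0)O 3/3
(3,1)O 3/3
(3,2)O 3/3
(3,3)O 4/4
(3,4)O 3/3
(4,0)O 1/1
(4,2)O 2/3
(4,3)O 4/4
(4,4)O 3/3
(5,2)X 1/3
(5,3)O 2/3
(5,4)O 3/3
(6,0)X 1/1
(6,1)X 2/2
(6,2)X 2/2
(6,4)O 1/1
The smallest same-type fraction is 1/3 at (5,2), which reduces to 1/3. Any threshold above that leaves this particle unsatisfied.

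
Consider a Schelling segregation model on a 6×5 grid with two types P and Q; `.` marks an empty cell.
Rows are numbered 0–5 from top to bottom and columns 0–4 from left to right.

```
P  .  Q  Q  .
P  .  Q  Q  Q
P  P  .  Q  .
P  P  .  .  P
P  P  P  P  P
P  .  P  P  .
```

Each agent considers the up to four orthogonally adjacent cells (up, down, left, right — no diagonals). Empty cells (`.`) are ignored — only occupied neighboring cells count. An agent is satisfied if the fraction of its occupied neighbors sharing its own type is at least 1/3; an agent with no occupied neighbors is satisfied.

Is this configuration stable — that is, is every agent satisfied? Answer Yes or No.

Yes

(0,0)P 1/1 ok
(0,2)Q 2/2 ok
(0,3)Q 2/2 ok
(1,0)P 2/2 ok
(1,2)Q 2/2 ok
(1,3)Q 4/4 ok
(1,4)Q 1/1 ok
(2,0)P 3/3 ok
(2,1)P 2/2 ok
(2,3)Q 1/1 ok
(3,0)P 3/3 ok
(3,1)P 3/3 ok
(3,4)P 1/1 ok
(4,0)P 3/3 ok
(4,1)P 3/3 ok
(4,2)P 3/3 ok
(4,3)P 3/3 ok
(4,4)P 2/2 ok
(5,0)P 1/1 ok
(5,2)P 2/2 ok
(5,3)P 2/2 ok
All meet the threshold, so the configuration is stable.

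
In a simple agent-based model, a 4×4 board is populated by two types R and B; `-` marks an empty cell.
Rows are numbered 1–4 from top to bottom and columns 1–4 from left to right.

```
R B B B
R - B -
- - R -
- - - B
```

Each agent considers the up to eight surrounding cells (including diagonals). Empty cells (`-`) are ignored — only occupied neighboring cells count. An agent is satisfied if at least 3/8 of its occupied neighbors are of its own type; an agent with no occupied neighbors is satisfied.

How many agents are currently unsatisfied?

2

Row 1: (1,1)R 1/2 ok · (1,2)B 2/4 ok · (1,3)B 3/3 ok · (1,4)B 2/2 ok
Row 2: (2,1)R 1/2 ok · (2,3)B 3/4 ok
Row 3: (3,3)R 0/2 unhappy
Row 4: (4,4)B 0/1 unhappy
Unsatisfied: (3,3), (4,4) — 2 in total.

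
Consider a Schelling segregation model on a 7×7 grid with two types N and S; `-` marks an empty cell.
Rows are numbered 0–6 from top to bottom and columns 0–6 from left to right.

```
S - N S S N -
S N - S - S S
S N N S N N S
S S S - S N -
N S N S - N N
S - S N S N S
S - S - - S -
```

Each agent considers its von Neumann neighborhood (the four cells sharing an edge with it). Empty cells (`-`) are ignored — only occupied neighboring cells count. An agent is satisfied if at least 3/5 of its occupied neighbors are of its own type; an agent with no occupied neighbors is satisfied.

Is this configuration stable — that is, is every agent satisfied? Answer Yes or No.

No

Row 0: (0,0)S 1/1 ✓ · (0,2)N 0/1 ✗ · (0,3)S 2/3 ✓ · (0,4)S 1/2 ✗ · (0,5)N 0/2 ✗
Row 1: (1,0)S 2/3 ✓ · (1,1)N 1/2 ✗ · (1,3)S 2/2 ✓ · (1,5)S 1/3 ✗ · (1,6)S 2/2 ✓
Row 2: (2,0)S 2/3 ✓ · (2,1)N 2/4 ✗ · (2,2)N 1/3 ✗ · (2,3)S 1/3 ✗ · (2,4)N 1/3 ✗ · (2,5)N 2/4 ✗ · (2,6)S 1/2 ✗
Row 3: (3,0)S 2/3 ✓ · (3,1)S 3/4 ✓ · (3,2)S 1/3 ✗ · (3,4)S 0/2 ✗ · (3,5)N 2/3 ✓
Row 4: (4,0)N 0/3 ✗ · (4,1)S 1/3 ✗ · (4,2)N 0/4 ✗ · (4,3)S 0/2 ✗ · (4,5)N 3/3 ✓ · (4,6)N 1/2 ✗
Row 5: (5,0)S 1/2 ✗ · (5,2)S 1/3 ✗ · (5,3)N 0/3 ✗ · (5,4)S 0/2 ✗ · (5,5)N 1/4 ✗ · (5,6)S 0/2 ✗
Row 6: (6,0)S 1/1 ✓ · (6,2)S 1/1 ✓ · (6,5)S 0/1 ✗
For instance (0,2) has only 0/1 same-type neighbors, below 3/5.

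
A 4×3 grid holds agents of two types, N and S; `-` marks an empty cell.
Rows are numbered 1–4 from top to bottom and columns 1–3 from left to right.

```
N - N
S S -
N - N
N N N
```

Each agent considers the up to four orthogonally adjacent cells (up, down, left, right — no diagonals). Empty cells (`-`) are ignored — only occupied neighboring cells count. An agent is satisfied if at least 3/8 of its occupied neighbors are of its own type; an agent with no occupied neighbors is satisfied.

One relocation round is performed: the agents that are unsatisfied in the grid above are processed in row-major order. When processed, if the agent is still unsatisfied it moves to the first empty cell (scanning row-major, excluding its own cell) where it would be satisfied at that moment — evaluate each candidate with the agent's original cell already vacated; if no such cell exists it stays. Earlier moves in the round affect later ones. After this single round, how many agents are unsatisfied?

Initially unsatisfied (in order): (1,1), (2,1).
  (1,1) → (1,2).
  (2,1): now satisfied by earlier moves; stays.
Resulting grid:
- N N
S S -
N - N
N N N
All satisfied now.

0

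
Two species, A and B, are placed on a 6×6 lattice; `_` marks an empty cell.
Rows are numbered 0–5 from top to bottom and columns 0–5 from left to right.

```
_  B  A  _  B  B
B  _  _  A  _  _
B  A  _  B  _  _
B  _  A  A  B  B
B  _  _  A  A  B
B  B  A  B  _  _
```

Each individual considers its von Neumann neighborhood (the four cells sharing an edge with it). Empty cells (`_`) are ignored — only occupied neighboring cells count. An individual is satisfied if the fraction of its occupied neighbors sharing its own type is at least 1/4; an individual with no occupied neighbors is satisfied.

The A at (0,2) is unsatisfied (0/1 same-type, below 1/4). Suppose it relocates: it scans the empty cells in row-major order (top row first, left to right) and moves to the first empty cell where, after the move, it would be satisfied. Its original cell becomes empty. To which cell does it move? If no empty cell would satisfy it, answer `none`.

Vacating (0,2). Empty cells in order:
  (0,0): 0/2 same-type → still unsatisfied.
  (0,3): 1/2 same-type → satisfied — stop here.

(0,3)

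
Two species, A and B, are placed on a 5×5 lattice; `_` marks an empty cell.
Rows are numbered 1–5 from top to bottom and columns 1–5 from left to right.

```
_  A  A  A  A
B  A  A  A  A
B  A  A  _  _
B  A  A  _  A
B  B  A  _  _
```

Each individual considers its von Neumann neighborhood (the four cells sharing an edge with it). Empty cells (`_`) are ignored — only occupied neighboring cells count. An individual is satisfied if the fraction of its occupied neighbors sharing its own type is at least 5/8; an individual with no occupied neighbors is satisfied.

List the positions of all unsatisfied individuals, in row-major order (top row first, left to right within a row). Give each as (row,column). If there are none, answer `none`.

(2,1), (4,2), (5,2), (5,3)

(1,2)A 2/2 ok
(1,3)A 3/3 ok
(1,4)A 3/3 ok
(1,5)A 2/2 ok
(2,1)B 1/2 unhappy
(2,2)A 3/4 ok
(2,3)A 4/4 ok
(2,4)A 3/3 ok
(2,5)A 2/2 ok
(3,1)B 2/3 ok
(3,2)A 3/4 ok
(3,3)A 3/3 ok
(4,1)B 2/3 ok
(4,2)A 2/4 unhappy
(4,3)A 3/3 ok
(4,5)A 0/0 ok
(5,1)B 2/2 ok
(5,2)B 1/3 unhappy
(5,3)A 1/2 unhappy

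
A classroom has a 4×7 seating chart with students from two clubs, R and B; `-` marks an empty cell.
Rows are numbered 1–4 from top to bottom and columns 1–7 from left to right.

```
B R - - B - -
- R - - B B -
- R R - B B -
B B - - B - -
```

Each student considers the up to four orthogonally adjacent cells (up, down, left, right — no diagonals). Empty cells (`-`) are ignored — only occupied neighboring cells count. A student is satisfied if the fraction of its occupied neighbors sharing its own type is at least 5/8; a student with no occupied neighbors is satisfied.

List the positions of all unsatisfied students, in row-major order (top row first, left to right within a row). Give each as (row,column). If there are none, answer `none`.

(1,1), (1,2), (4,2)

(1,1)B 0/1 not
(1,2)R 1/2 not
(1,5)B 1/1 satisfied
(2,2)R 2/2 satisfied
(2,5)B 3/3 satisfied
(2,6)B 2/2 satisfied
(3,2)R 2/3 satisfied
(3,3)R 1/1 satisfied
(3,5)B 3/3 satisfied
(3,6)B 2/2 satisfied
(4,1)B 1/1 satisfied
(4,2)B 1/2 not
(4,5)B 1/1 satisfied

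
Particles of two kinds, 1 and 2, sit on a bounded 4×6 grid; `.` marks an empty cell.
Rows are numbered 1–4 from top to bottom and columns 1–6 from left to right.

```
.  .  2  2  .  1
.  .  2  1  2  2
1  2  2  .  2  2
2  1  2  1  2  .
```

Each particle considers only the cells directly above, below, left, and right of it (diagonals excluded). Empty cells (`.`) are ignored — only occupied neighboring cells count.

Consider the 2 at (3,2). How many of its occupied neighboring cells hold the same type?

Occupied neighbors of (3,2): (4,2)=1, (3,1)=1, (3,3)=2.
Same type (2): 1 of 3.

1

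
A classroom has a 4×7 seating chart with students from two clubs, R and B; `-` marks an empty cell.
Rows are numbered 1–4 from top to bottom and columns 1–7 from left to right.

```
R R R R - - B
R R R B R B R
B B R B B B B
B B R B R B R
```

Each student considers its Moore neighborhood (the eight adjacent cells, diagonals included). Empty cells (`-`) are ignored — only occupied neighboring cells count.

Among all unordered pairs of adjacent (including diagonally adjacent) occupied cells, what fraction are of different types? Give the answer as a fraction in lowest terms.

Scan each occupied cell's neighbors to the right and below (and the two forward diagonals) so each pair is counted once.
Row 1: R(1,1)–R(1,2)= R(1,1)–R(2,1)= R(1,1)–R(2,2)= R(1,2)–R(1,3)= R(1,2)–R(2,2)= R(1,2)–R(2,3)= R(1,2)–R(2,1)= R(1,3)–R(1,4)= R(1,3)–R(2,3)= R(1,3)–B(2,4)≠ R(1,3)–R(2,2)= R(1,4)–B(2,4)≠ R(1,4)–R(2,5)= R(1,4)–R(2,3)= B(1,7)–R(2,7)≠ B(1,7)–B(2,6)=  → 3/16 unlike.
Row 2: R(2,1)–R(2,2)= R(2,1)–B(3,1)≠ R(2,1)–B(3,2)≠ R(2,2)–R(2,3)= R(2,2)–B(3,2)≠ R(2,2)–R(3,3)= R(2,2)–B(3,1)≠ R(2,3)–B(2,4)≠ R(2,3)–R(3,3)= R(2,3)–B(3,4)≠ R(2,3)–B(3,2)≠ B(2,4)–R(2,5)≠ B(2,4)–B(3,4)= B(2,4)–B(3,5)= B(2,4)–R(3,3)≠ R(2,5)–B(2,6)≠ R(2,5)–B(3,5)≠ R(2,5)–B(3,6)≠ R(2,5)–B(3,4)≠ B(2,6)–R(2,7)≠ B(2,6)–B(3,6)= B(2,6)–B(3,7)= B(2,6)–B(3,5)= R(2,7)–B(3,7)≠ R(2,7)–B(3,6)≠  → 16/25 unlike.
Row 3: B(3,1)–B(3,2)= B(3,1)–B(4,1)= B(3,1)–B(4,2)= B(3,2)–R(3,3)≠ B(3,2)–B(4,2)= B(3,2)–R(4,3)≠ B(3,2)–B(4,1)= R(3,3)–B(3,4)≠ R(3,3)–R(4,3)= R(3,3)–B(4,4)≠ R(3,3)–B(4,2)≠ B(3,4)–B(3,5)= B(3,4)–B(4,4)= B(3,4)–R(4,5)≠ B(3,4)–R(4,3)≠ B(3,5)–B(3,6)= B(3,5)–R(4,5)≠ B(3,5)–B(4,6)= B(3,5)–B(4,4)= B(3,6)–B(3,7)= B(3,6)–B(4,6)= B(3,6)–R(4,7)≠ B(3,6)–R(4,5)≠ B(3,7)–R(4,7)≠ B(3,7)–B(4,6)=  → 11/25 unlike.
Row 4: B(4,1)–B(4,2)= B(4,2)–R(4,3)≠ R(4,3)–B(4,4)≠ B(4,4)–R(4,5)≠ R(4,5)–B(4,6)≠ B(4,6)–R(4,7)≠  → 5/6 unlike.
Total adjacent occupied pairs: 72; unlike-type pairs: 35.
35/72 is already in lowest terms.

35/72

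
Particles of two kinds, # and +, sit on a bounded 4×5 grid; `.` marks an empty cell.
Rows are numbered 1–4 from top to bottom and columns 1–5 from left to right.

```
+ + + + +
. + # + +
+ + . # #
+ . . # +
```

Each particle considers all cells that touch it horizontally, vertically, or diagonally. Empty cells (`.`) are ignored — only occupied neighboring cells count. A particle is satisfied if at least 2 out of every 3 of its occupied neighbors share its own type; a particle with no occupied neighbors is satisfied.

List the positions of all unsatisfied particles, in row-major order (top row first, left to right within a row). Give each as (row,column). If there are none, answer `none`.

(2,3), (2,4), (2,5), (3,4), (3,5), (4,5)

Row 1: (1,1)+ 2/2 satisfied · (1,2)+ 3/4 satisfied · (1,3)+ 4/5 satisfied · (1,4)+ 4/5 satisfied · (1,5)+ 3/3 satisfied
Row 2: (2,2)+ 5/6 satisfied · (2,3)# 1/7 not · (2,4)+ 4/7 not · (2,5)+ 3/5 not
Row 3: (3,1)+ 3/3 satisfied · (3,2)+ 3/4 satisfied · (3,4)# 3/6 not · (3,5)# 2/5 not
Row 4: (4,1)+ 2/2 satisfied · (4,4)# 2/3 satisfied · (4,5)+ 0/3 not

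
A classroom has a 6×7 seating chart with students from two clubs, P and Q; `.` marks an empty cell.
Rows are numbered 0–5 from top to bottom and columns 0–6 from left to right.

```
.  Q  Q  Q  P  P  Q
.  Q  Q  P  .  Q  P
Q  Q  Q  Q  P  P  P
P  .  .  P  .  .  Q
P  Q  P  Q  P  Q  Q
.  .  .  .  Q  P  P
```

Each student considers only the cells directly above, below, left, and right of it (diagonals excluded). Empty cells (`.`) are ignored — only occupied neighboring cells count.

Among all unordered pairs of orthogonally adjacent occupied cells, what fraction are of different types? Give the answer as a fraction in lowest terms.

23/41

Scan each occupied cell's neighbors to the right and below so each pair is counted once.
From row 0: 5 unlike of 10 pairs (running 5/10).
From row 1: 4 unlike of 8 pairs (running 9/18).
From row 2: 4 unlike of 9 pairs (running 13/27).
From row 3: 1 unlike of 3 pairs (running 14/30).
From row 4: 8 unlike of 9 pairs (running 22/39).
From row 5: 1 unlike of 2 pairs (running 23/41).
Total adjacent occupied pairs: 41; unlike-type pairs: 23.
23/41 is already in lowest terms.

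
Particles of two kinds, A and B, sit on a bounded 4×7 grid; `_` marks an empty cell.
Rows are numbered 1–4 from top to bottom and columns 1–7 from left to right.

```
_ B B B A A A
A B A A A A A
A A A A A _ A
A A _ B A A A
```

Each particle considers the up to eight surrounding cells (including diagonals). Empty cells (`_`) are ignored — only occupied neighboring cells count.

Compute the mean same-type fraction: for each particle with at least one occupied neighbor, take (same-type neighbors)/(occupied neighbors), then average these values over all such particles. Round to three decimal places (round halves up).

0.753

(1,2)B 2/4
(1,3)B 3/5
(1,4)B 1/5
(1,5)A 4/5
(1,6)A 5/5
(1,7)A 3/3
(2,1)A 2/4
(2,2)B 2/7
(2,3)A 4/8
(2,4)A 6/8
(2,5)A 6/7
(2,6)A 7/7
(2,7)A 4/4
(3,1)A 4/5
(3,2)A 6/7
(3,3)A 5/7
(3,4)A 6/7
(3,5)A 6/7
(3,7)A 4/4
(4,1)A 3/3
(4,2)A 4/4
(4,4)B 0/4
(4,5)A 3/4
(4,6)A 4/4
(4,7)A 2/2
Sum over 25 particles: 2/4 + 3/5 + 1/5 + 4/5 + 5/5 + 3/3 + 2/4 + 2/7 + 4/8 + 6/8 + 6/7 + 7/7 + 4/4 + 4/5 + 6/7 + 5/7 + 6/7 + 6/7 + 4/4 + 3/3 + 4/4 + 0/4 + 3/4 + 4/4 + 2/2 = 659/35; mean = 659/35 ÷ 25 = 659/875 = 0.753142… → 0.753.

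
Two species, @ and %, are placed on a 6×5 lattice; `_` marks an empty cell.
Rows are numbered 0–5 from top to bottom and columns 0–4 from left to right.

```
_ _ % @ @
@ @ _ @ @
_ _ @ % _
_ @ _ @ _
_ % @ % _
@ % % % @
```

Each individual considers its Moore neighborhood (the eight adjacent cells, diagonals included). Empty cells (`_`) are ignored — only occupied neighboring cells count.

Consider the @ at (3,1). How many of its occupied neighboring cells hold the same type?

Occupied neighbors of (3,1): (2,2)=@, (4,1)=%, (4,2)=@.
Same type (@): 2 of 3.

2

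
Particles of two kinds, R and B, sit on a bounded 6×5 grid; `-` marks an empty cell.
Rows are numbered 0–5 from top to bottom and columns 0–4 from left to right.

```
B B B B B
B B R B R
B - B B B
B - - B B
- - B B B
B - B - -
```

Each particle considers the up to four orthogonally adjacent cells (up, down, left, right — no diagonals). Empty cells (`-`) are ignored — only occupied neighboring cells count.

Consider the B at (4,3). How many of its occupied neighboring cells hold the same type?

Occupied neighbors of (4,3): (3,3)=B, (4,2)=B, (4,4)=B.
Same type (B): 3 of 3.

3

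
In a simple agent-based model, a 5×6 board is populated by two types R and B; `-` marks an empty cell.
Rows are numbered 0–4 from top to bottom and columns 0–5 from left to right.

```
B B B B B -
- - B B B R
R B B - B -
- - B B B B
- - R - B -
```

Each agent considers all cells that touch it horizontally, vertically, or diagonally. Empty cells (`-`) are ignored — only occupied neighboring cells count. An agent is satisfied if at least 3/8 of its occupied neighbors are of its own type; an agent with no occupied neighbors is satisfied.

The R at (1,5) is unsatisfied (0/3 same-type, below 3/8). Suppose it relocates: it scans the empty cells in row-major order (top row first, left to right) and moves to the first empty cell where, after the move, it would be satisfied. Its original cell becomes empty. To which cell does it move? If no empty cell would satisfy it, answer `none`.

(3,0)

Vacating (1,5). Empty cells in order:
  (0,5): 0/2 same-type → still unsatisfied.
  (1,0): 1/4 same-type → still unsatisfied.
  (1,1): 1/7 same-type → still unsatisfied.
  (2,3): 0/8 same-type → still unsatisfied.
  (2,5): 0/4 same-type → still unsatisfied.
  (3,0): 1/2 same-type → satisfied — stop here.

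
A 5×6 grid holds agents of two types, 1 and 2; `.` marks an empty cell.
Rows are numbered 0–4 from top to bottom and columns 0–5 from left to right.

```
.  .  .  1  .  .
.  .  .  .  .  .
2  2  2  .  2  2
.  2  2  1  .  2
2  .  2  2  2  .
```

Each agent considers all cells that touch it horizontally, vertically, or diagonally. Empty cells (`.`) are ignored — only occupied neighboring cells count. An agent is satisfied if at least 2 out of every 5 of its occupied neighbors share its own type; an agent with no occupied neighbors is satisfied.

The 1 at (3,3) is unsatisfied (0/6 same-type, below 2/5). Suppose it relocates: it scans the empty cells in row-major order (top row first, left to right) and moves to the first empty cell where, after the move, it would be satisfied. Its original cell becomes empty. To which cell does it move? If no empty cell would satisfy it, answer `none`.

Vacating (3,3). Empty cells in order:
  (0,0): 0/0 same-type → satisfied — stop here.

(0,0)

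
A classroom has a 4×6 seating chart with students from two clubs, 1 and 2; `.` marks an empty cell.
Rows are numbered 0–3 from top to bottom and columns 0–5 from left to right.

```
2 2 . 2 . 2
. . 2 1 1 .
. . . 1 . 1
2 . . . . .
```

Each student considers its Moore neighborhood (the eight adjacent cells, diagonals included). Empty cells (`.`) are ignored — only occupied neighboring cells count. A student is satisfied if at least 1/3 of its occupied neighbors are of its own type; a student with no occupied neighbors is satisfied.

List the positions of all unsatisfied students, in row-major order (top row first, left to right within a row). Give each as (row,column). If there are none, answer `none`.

Row 0: (0,0)2 1/1 ✓ · (0,1)2 2/2 ✓ · (0,3)2 1/3 ✓ · (0,5)2 0/1 ✗
Row 1: (1,2)2 2/4 ✓ · (1,3)1 2/4 ✓ · (1,4)1 3/5 ✓
Row 2: (2,3)1 2/3 ✓ · (2,5)1 1/1 ✓
Row 3: (3,0)2 0/0 ✓

(0,5)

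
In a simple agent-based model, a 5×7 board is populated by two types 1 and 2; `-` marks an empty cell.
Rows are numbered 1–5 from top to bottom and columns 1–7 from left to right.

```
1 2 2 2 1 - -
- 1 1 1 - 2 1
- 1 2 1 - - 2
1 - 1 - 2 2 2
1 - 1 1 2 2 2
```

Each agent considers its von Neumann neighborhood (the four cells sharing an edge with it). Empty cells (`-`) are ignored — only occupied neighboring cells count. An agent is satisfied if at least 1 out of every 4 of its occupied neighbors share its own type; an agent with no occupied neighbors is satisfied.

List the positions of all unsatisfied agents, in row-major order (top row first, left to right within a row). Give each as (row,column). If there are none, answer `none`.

(1,1), (1,5), (2,6), (2,7), (3,3)

Row 1: (1,1)1 0/1 not · (1,2)2 1/3 satisfied · (1,3)2 2/3 satisfied · (1,4)2 1/3 satisfied · (1,5)1 0/1 not
Row 2: (2,2)1 2/3 satisfied · (2,3)1 2/4 satisfied · (2,4)1 2/3 satisfied · (2,6)2 0/1 not · (2,7)1 0/2 not
Row 3: (3,2)1 1/2 satisfied · (3,3)2 0/4 not · (3,4)1 1/2 satisfied · (3,7)2 1/2 satisfied
Row 4: (4,1)1 1/1 satisfied · (4,3)1 1/2 satisfied · (4,5)2 2/2 satisfied · (4,6)2 3/3 satisfied · (4,7)2 3/3 satisfied
Row 5: (5,1)1 1/1 satisfied · (5,3)1 2/2 satisfied · (5,4)1 1/2 satisfied · (5,5)2 2/3 satisfied · (5,6)2 3/3 satisfied · (5,7)2 2/2 satisfied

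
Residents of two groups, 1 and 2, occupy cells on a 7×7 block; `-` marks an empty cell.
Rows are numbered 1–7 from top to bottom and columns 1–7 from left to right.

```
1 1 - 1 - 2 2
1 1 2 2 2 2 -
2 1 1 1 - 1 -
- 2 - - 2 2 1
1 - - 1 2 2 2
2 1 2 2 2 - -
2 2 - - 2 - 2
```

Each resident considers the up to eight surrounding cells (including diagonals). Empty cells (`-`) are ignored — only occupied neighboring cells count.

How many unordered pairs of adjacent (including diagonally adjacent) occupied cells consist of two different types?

35

Scan each occupied cell's neighbors to the right and below (and the two forward diagonals) so each pair is counted once.
From row 1: 4 unlike of 13 pairs (running 4/13).
From row 2: 11 unlike of 18 pairs (running 15/31).
From row 3: 6 unlike of 10 pairs (running 21/41).
From row 4: 5 unlike of 11 pairs (running 26/52).
From row 5: 5 unlike of 11 pairs (running 31/63).
From row 6: 4 unlike of 11 pairs (running 35/74).
From row 7: 0 unlike of 1 pairs (running 35/75).
Total adjacent occupied pairs: 75; unlike-type pairs: 35.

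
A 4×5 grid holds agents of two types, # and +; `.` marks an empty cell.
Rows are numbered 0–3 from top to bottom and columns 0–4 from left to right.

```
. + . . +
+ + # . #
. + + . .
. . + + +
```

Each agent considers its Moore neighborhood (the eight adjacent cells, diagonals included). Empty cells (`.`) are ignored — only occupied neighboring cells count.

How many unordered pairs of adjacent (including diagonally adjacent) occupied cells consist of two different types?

5

Scan each occupied cell's neighbors to the right and below (and the two forward diagonals) so each pair is counted once.
From row 0: 2 unlike of 4 pairs (running 2/4).
From row 1: 3 unlike of 7 pairs (running 5/11).
From row 2: 0 unlike of 4 pairs (running 5/15).
From row 3: 0 unlike of 2 pairs (running 5/17).
Total adjacent occupied pairs: 17; unlike-type pairs: 5.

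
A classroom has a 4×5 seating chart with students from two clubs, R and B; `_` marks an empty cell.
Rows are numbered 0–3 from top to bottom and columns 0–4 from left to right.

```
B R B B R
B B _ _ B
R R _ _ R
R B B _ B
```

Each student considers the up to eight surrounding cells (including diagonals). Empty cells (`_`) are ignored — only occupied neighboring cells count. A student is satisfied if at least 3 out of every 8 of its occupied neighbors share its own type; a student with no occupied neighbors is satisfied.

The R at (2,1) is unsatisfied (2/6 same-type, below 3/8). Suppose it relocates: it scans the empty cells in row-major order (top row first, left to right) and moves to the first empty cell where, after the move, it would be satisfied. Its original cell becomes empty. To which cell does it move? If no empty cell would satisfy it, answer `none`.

(1,3)

Vacating (2,1). Empty cells in order:
  (1,2): 1/4 same-type → still unsatisfied.
  (1,3): 2/5 same-type → satisfied — stop here.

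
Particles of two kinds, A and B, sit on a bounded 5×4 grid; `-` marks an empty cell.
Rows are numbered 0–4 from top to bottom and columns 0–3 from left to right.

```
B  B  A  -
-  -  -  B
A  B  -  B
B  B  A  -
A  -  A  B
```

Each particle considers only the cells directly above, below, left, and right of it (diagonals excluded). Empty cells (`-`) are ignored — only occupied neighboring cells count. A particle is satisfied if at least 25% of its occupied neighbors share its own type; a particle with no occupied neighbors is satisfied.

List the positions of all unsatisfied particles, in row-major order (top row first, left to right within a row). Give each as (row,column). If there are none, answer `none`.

(0,2), (2,0), (4,0), (4,3)

Row 0: (0,0)B 1/1 ok · (0,1)B 1/2 ok · (0,2)A 0/1 unhappy
Row 1: (1,3)B 1/1 ok
Row 2: (2,0)A 0/2 unhappy · (2,1)B 1/2 ok · (2,3)B 1/1 ok
Row 3: (3,0)B 1/3 ok · (3,1)B 2/3 ok · (3,2)A 1/2 ok
Row 4: (4,0)A 0/1 unhappy · (4,2)A 1/2 ok · (4,3)B 0/1 unhappy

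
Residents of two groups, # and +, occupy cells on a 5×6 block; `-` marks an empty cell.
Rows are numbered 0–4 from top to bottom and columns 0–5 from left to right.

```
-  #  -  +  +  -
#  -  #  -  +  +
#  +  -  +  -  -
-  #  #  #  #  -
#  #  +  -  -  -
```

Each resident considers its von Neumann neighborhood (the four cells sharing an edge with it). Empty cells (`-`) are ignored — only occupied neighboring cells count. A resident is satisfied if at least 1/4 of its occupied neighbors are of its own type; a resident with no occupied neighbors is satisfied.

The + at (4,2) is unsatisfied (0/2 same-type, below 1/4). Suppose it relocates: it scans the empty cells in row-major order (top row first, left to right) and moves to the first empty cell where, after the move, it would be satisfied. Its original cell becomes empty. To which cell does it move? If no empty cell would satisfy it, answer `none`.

(0,2)

Vacating (4,2). Empty cells in order:
  (0,0): 0/2 same-type → still unsatisfied.
  (0,2): 1/3 same-type → satisfied — stop here.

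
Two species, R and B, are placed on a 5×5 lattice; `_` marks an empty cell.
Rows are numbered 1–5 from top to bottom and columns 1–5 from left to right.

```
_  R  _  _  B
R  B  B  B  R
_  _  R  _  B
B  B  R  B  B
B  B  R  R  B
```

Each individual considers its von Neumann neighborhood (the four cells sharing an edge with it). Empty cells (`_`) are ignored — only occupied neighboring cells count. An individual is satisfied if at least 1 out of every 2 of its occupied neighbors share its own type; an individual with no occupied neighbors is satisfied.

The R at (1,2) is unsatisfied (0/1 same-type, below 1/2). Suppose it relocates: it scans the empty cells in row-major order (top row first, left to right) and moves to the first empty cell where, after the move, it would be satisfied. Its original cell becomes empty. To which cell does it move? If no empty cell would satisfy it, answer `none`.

Vacating (1,2). Empty cells in order:
  (1,1): 1/1 same-type → satisfied — stop here.

(1,1)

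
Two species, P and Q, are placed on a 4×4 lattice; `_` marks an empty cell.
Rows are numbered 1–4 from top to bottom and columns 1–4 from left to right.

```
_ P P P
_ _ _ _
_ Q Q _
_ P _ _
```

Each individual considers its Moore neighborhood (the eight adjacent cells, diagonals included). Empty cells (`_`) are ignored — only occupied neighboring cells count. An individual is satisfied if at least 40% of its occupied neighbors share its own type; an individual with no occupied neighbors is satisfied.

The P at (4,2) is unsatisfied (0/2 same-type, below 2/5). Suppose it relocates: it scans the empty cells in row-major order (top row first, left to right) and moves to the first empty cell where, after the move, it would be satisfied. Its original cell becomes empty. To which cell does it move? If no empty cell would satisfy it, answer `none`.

Vacating (4,2). Empty cells in order:
  (1,1): 1/1 same-type → satisfied — stop here.

(1,1)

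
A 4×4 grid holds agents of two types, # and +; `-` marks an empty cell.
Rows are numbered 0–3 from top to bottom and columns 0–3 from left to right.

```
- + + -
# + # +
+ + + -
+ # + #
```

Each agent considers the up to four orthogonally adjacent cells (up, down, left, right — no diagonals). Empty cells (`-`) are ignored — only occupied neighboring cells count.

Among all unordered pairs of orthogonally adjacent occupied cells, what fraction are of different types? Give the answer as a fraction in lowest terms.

Scan each occupied cell's neighbors to the right and below so each pair is counted once.
Row 0: +(0,1)–+(0,2)= +(0,1)–+(1,1)= +(0,2)–#(1,2)≠  → 1/3 unlike.
Row 1: #(1,0)–+(1,1)≠ #(1,0)–+(2,0)≠ +(1,1)–#(1,2)≠ +(1,1)–+(2,1)= #(1,2)–+(1,3)≠ #(1,2)–+(2,2)≠  → 5/6 unlike.
Row 2: +(2,0)–+(2,1)= +(2,0)–+(3,0)= +(2,1)–+(2,2)= +(2,1)–#(3,1)≠ +(2,2)–+(3,2)=  → 1/5 unlike.
Row 3: +(3,0)–#(3,1)≠ #(3,1)–+(3,2)≠ +(3,2)–#(3,3)≠  → 3/3 unlike.
Total adjacent occupied pairs: 17; unlike-type pairs: 10.
10/17 is already in lowest terms.

10/17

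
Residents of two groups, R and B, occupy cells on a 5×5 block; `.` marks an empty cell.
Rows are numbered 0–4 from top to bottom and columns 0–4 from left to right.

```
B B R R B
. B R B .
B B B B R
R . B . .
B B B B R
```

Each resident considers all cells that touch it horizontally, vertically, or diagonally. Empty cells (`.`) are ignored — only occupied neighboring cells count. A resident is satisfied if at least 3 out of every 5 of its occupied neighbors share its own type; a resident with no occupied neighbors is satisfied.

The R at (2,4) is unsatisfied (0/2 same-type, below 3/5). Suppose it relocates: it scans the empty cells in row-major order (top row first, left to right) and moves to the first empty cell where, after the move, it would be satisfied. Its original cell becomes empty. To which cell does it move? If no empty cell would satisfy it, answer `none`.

Vacating (2,4). Empty cells in order:
  (1,0): 0/5 same-type → still unsatisfied.
  (1,4): 1/4 same-type → still unsatisfied.
  (3,1): 1/8 same-type → still unsatisfied.
  (3,3): 1/6 same-type → still unsatisfied.
  (3,4): 1/3 same-type → still unsatisfied.

none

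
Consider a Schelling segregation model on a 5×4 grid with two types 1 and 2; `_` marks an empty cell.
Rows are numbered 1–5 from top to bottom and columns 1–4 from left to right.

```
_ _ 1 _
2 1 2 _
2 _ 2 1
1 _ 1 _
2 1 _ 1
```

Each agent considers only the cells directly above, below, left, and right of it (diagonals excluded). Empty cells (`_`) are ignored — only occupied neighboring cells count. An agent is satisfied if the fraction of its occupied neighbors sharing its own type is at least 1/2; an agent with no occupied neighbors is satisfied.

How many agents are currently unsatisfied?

9

(1,3)1 0/1 unhappy
(2,1)2 1/2 ok
(2,2)1 0/2 unhappy
(2,3)2 1/3 unhappy
(3,1)2 1/2 ok
(3,3)2 1/3 unhappy
(3,4)1 0/1 unhappy
(4,1)1 0/2 unhappy
(4,3)1 0/1 unhappy
(5,1)2 0/2 unhappy
(5,2)1 0/1 unhappy
(5,4)1 0/0 ok
Unsatisfied: (1,3), (2,2), (2,3), (3,3), (3,4), (4,1), (4,3), (5,1), (5,2) — 9 in total.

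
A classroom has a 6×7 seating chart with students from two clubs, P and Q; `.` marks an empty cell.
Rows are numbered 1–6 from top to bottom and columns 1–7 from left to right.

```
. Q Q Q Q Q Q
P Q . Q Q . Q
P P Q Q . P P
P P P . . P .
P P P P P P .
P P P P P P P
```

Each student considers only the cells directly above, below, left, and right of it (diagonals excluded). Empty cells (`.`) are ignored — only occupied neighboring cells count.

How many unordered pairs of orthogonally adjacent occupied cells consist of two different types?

Scan each occupied cell's neighbors to the right and below so each pair is counted once.
From row 1: 0 unlike of 9 pairs (running 0/9).
From row 2: 3 unlike of 6 pairs (running 3/15).
From row 3: 2 unlike of 8 pairs (running 5/23).
From row 4: 0 unlike of 6 pairs (running 5/29).
From row 5: 0 unlike of 11 pairs (running 5/40).
From row 6: 0 unlike of 6 pairs (running 5/46).
Total adjacent occupied pairs: 46; unlike-type pairs: 5.

5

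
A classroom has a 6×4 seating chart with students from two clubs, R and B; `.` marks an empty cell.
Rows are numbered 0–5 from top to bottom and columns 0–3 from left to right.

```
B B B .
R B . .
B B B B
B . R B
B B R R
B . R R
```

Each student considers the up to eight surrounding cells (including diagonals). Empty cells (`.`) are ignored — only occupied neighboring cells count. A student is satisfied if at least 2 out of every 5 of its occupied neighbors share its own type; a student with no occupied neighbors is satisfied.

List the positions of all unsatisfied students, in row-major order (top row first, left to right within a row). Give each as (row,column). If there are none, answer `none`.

(0,0)B 2/3 ✓
(0,1)B 3/4 ✓
(0,2)B 2/2 ✓
(1,0)R 0/5 ✗
(1,1)B 6/7 ✓
(2,0)B 3/4 ✓
(2,1)B 4/6 ✓
(2,2)B 4/5 ✓
(2,3)B 2/3 ✓
(3,0)B 4/4 ✓
(3,2)R 2/7 ✗
(3,3)B 2/5 ✓
(4,0)B 3/3 ✓
(4,1)B 3/6 ✓
(4,2)R 4/6 ✓
(4,3)R 4/5 ✓
(5,0)B 2/2 ✓
(5,2)R 3/4 ✓
(5,3)R 3/3 ✓

(1,0), (3,2)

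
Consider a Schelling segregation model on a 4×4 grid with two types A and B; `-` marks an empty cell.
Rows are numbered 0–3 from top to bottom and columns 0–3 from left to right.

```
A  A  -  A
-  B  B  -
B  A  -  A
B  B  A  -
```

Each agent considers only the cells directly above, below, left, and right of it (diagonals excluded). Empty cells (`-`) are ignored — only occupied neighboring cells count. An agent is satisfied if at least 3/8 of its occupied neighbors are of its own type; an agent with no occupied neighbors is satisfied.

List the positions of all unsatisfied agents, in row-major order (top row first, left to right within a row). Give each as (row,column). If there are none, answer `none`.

(1,1), (2,1), (3,1), (3,2)

(0,0)A 1/1 satisfied
(0,1)A 1/2 satisfied
(0,3)A 0/0 satisfied
(1,1)B 1/3 not
(1,2)B 1/1 satisfied
(2,0)B 1/2 satisfied
(2,1)A 0/3 not
(2,3)A 0/0 satisfied
(3,0)B 2/2 satisfied
(3,1)B 1/3 not
(3,2)A 0/1 not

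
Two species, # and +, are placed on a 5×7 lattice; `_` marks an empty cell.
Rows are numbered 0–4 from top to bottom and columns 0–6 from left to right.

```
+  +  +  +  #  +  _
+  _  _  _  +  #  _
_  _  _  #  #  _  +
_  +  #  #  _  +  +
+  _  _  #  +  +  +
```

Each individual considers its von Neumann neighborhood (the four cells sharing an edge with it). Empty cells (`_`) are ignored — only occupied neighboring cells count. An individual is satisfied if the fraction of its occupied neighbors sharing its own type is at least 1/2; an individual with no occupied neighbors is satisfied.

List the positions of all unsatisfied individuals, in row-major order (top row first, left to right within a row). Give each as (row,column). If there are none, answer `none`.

(0,0)+ 2/2 ✓
(0,1)+ 2/2 ✓
(0,2)+ 2/2 ✓
(0,3)+ 1/2 ✓
(0,4)# 0/3 ✗
(0,5)+ 0/2 ✗
(1,0)+ 1/1 ✓
(1,4)+ 0/3 ✗
(1,5)# 0/2 ✗
(2,3)# 2/2 ✓
(2,4)# 1/2 ✓
(2,6)+ 1/1 ✓
(3,1)+ 0/1 ✗
(3,2)# 1/2 ✓
(3,3)# 3/3 ✓
(3,5)+ 2/2 ✓
(3,6)+ 3/3 ✓
(4,0)+ 0/0 ✓
(4,3)# 1/2 ✓
(4,4)+ 1/2 ✓
(4,5)+ 3/3 ✓
(4,6)+ 2/2 ✓

(0,4), (0,5), (1,4), (1,5), (3,1)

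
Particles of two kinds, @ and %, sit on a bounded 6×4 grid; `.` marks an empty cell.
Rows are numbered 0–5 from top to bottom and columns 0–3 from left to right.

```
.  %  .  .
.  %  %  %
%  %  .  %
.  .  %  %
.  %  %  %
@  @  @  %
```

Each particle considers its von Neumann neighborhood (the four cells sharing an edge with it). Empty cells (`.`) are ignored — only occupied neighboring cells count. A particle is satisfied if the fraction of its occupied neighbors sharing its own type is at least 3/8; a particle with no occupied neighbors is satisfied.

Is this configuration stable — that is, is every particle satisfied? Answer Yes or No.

(0,1)% 1/1 ok
(1,1)% 3/3 ok
(1,2)% 2/2 ok
(1,3)% 2/2 ok
(2,0)% 1/1 ok
(2,1)% 2/2 ok
(2,3)% 2/2 ok
(3,2)% 2/2 ok
(3,3)% 3/3 ok
(4,1)% 1/2 ok
(4,2)% 3/4 ok
(4,3)% 3/3 ok
(5,0)@ 1/1 ok
(5,1)@ 2/3 ok
(5,2)@ 1/3 unhappy
(5,3)% 1/2 ok
For instance (5,2) has only 1/3 same-type neighbors, below 3/8.

No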